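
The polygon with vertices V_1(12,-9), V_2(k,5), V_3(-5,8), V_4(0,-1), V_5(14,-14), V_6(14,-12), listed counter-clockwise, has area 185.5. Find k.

Write out the shoelace sum; only the two edges meeting at V_2 involve k:
2·Area = [(12·5 − k·(-9)) + (k·8 − (-5)·5)] + 65
       = 17·k + 150 = 371
⇒ k = 13.

13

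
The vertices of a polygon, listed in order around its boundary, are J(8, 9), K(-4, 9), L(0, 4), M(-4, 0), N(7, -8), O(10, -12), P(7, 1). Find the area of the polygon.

Apply Gauss's area formula: 2A = Σ (x_i·y_{i+1} − x_{i+1}·y_i), indices taken mod 7.
Σ = (108) + (-16) + (16) + (32) + (-4) + (94) + (55) = 285
Area = |Σ|/2 = 142.5.

142.5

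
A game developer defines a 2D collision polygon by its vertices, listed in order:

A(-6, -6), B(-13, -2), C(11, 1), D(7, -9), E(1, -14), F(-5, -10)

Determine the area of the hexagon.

181

A→B: (-6)(-2) − (-13)(-6) = -66
B→C: (-13)(1) − (11)(-2) = 9
C→D: (11)(-9) − (7)(1) = -106
D→E: (7)(-14) − (1)(-9) = -89
E→F: (1)(-10) − (-5)(-14) = -80
F→A: (-5)(-6) − (-6)(-10) = -30
Σ = -362
Area = |Σ|/2 = 181.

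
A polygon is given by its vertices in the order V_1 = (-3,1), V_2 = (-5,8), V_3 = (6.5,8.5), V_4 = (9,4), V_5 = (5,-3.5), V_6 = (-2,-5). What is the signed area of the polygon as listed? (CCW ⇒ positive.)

-132.25

Apply the shoelace (surveyor's) formula: 2A = Σ (x_i·y_{i+1} − x_{i+1}·y_i), indices taken mod 6.
V_1→V_2: (-3)(8) − (-5)(1) = -19
V_2→V_3: (-5)(8.5) − (6.5)(8) = -94.5
V_3→V_4: (6.5)(4) − (9)(8.5) = -50.5
V_4→V_5: (9)(-3.5) − (5)(4) = -51.5
V_5→V_6: (5)(-5) − (-2)(-3.5) = -32
V_6→V_1: (-2)(1) − (-3)(-5) = -17
Σ = -264.5
Signed area = Σ/2 = -132.25 (negative ⇒ clockwise traversal).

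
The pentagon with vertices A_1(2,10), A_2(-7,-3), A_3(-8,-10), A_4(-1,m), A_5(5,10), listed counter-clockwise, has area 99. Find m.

-6

The doubled signed area Σ (x_i y_{i+1} − x_{i+1} y_i) is linear in m.
With m=0 it equals 120; the coefficient of m is -13 (from the two edges through A_4).
So -13·m + 120 = 2·99 = 198 ⇒ m = -6.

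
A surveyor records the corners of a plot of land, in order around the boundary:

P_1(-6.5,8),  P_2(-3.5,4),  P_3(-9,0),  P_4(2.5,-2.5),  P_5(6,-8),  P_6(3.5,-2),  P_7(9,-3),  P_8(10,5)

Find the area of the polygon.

Apply the shoelace (surveyor's) formula: 2A = Σ (x_i·y_{i+1} − x_{i+1}·y_i), indices taken mod 8.
P_1→P_2: (-6.5)(4) − (-3.5)(8) = 2
P_2→P_3: (-3.5)(0) − (-9)(4) = 36
P_3→P_4: (-9)(-2.5) − (2.5)(0) = 22.5
P_4→P_5: (2.5)(-8) − (6)(-2.5) = -5
P_5→P_6: (6)(-2) − (3.5)(-8) = 16
P_6→P_7: (3.5)(-3) − (9)(-2) = 7.5
P_7→P_8: (9)(5) − (10)(-3) = 75
P_8→P_1: (10)(8) − (-6.5)(5) = 112.5
Σ = 266.5
Area = |Σ|/2 = 133.25.

133.25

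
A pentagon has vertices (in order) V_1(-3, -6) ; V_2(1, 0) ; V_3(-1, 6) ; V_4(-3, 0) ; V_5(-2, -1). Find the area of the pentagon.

Apply Gauss's area formula: 2A = Σ (x_i·y_{i+1} − x_{i+1}·y_i), indices taken mod 5.
Σ = (6) + (6) + (18) + (3) + (9) = 42
Area = |Σ|/2 = 21.

21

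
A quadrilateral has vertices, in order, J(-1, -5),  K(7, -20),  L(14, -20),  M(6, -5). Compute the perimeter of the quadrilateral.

|JK| = √((8)² + (-15)²) = √289 = 17
|KL| = √((7)² + (0)²) = √49 = 7
|LM| = √((-8)² + (15)²) = √289 = 17
|MJ| = √((-7)² + (0)²) = √49 = 7
Perimeter = 17 + 7 + 17 + 7 = 48.

48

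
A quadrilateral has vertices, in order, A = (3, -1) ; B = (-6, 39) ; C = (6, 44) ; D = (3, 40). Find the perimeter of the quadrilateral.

100

|AB| = √((-9)² + (40)²) = √1681 = 41
|BC| = √((12)² + (5)²) = √169 = 13
|CD| = √((-3)² + (-4)²) = √25 = 5
|DA| = √((0)² + (-41)²) = √1681 = 41
Perimeter = 41 + 13 + 5 + 41 = 100.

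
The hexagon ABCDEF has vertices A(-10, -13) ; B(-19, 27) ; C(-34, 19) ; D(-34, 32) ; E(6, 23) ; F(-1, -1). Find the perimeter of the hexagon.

152

|AB| = √((-9)² + (40)²) = √1681 = 41
|BC| = √((-15)² + (-8)²) = √289 = 17
|CD| = √((0)² + (13)²) = √169 = 13
|DE| = √((40)² + (-9)²) = √1681 = 41
|EF| = √((-7)² + (-24)²) = √625 = 25
|FA| = √((-9)² + (-12)²) = √225 = 15
Perimeter = 41 + 17 + 13 + 41 + 25 + 15 = 152.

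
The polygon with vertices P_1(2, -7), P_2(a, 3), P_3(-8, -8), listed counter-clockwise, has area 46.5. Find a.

9

The doubled signed area Σ (x_i y_{i+1} − x_{i+1} y_i) is linear in a.
With a=0 it equals 102; the coefficient of a is -1 (from the two edges through P_2).
So -1·a + 102 = 2·46.5 = 93 ⇒ a = 9.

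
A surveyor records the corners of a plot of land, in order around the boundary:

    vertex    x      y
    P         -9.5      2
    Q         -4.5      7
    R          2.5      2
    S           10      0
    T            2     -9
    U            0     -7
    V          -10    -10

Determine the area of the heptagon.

196.5

Apply the shoelace (surveyor's) formula: 2A = Σ (x_i·y_{i+1} − x_{i+1}·y_i), indices taken mod 7.
Σ = (-57.5) + (-26.5) + (-20) + (-90) + (-14) + (-70) + (-115) = -393
Area = |Σ|/2 = 196.5.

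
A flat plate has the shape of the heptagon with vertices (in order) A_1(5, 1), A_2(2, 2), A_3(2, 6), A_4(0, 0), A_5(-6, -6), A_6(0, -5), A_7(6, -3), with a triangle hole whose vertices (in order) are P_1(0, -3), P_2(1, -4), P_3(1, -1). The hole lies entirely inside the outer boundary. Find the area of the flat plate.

Outer boundary:
Apply Gauss's area formula: 2A = Σ (x_i·y_{i+1} − x_{i+1}·y_i), indices taken mod 7.
Cross-terms: 8, 8, 0, 0, 30, 30, 21  ⇒  Σ = 97
Area = |Σ|/2 = 48.5.
Hole:
Apply the shoelace formula: 2A = Σ (x_i·y_{i+1} − x_{i+1}·y_i), indices taken mod 3.
Σ = (3) + (3) + (-3) = 3
Area = |Σ|/2 = 1.5.
Net area = 48.5 − 1.5 = 47.

47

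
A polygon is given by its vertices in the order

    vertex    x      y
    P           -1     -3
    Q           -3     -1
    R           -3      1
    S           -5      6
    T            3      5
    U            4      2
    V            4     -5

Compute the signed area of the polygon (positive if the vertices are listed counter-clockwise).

-64.5

P→Q: (-1)(-1) − (-3)(-3) = -8
Q→R: (-3)(1) − (-3)(-1) = -6
R→S: (-3)(6) − (-5)(1) = -13
S→T: (-5)(5) − (3)(6) = -43
T→U: (3)(2) − (4)(5) = -14
U→V: (4)(-5) − (4)(2) = -28
V→P: (4)(-3) − (-1)(-5) = -17
Σ = -129
Signed area = Σ/2 = -64.5 (negative ⇒ clockwise traversal).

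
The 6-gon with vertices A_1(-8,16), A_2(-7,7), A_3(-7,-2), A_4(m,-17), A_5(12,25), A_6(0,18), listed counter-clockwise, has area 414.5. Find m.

Write out the shoelace sum; only the two edges meeting at A_4 involve m:
2·Area = [((-7)·(-17) − m·(-2)) + (m·25 − 12·(-17))] + 479
       = 27·m + 802 = 829
⇒ m = 1.

1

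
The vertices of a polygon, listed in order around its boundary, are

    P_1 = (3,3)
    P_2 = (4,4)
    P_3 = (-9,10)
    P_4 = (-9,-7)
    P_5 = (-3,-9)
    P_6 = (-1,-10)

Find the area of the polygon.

Apply Gauss's area formula: 2A = Σ (x_i·y_{i+1} − x_{i+1}·y_i), indices taken mod 6.
Σ = (0) + (76) + (153) + (60) + (21) + (27) = 337
Area = |Σ|/2 = 168.5.

168.5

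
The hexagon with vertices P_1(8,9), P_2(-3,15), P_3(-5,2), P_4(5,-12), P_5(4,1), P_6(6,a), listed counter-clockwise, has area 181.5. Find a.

1

Write out the shoelace sum; only the two edges meeting at P_6 involve a:
2·Area = [(4·a − 6·1) + (6·9 − 8·a)] + 319
       = -4·a + 367 = 363
⇒ a = 1.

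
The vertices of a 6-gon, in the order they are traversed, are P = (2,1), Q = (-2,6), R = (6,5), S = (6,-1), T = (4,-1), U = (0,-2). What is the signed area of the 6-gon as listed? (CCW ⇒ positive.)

Apply the surveyor's formula: 2A = Σ (x_i·y_{i+1} − x_{i+1}·y_i), indices taken mod 6.
P→Q: (2)(6) − (-2)(1) = 14
Q→R: (-2)(5) − (6)(6) = -46
R→S: (6)(-1) − (6)(5) = -36
S→T: (6)(-1) − (4)(-1) = -2
T→U: (4)(-2) − (0)(-1) = -8
U→P: (0)(1) − (2)(-2) = 4
Σ = -74
Signed area = Σ/2 = -37 (negative ⇒ clockwise traversal).

-37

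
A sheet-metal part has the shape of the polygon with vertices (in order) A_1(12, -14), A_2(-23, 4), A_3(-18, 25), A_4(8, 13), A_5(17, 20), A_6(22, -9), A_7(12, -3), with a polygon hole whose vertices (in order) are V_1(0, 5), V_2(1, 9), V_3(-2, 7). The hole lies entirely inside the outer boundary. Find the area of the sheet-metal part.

972.5

Outer boundary:
Cross-terms: -274, -503, -434, -61, -593, 42, -132  ⇒  Σ = -1955
Area = |Σ|/2 = 977.5.
Hole:
Σ = (-5) + (25) + (-10) = 10
Area = |Σ|/2 = 5.
Net area = 977.5 − 5 = 972.5.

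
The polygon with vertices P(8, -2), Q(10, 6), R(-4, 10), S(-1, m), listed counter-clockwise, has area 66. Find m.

The doubled signed area Σ (x_i y_{i+1} − x_{i+1} y_i) is linear in m.
With m=0 it equals 204; the coefficient of m is -12 (from the two edges through S).
So -12·m + 204 = 2·66 = 132 ⇒ m = 6.

6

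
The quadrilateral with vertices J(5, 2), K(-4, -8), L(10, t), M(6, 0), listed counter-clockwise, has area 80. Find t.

-10

The doubled signed area Σ (x_i y_{i+1} − x_{i+1} y_i) is linear in t.
With t=0 it equals 60; the coefficient of t is -10 (from the two edges through L).
So -10·t + 60 = 2·80 = 160 ⇒ t = -10.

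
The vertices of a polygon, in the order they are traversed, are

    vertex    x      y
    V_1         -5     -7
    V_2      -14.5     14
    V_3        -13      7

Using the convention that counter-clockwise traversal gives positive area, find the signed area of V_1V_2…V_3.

17.5

Σ = (-171.5) + (80.5) + (126) = 35
Signed area = Σ/2 = 17.5 (positive ⇒ counter-clockwise traversal).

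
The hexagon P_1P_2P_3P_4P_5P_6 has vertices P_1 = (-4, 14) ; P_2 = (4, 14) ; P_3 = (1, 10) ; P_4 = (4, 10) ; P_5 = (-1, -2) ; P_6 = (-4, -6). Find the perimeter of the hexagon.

54

|P_1P_2| = √((8)² + (0)²) = √64 = 8
|P_2P_3| = √((-3)² + (-4)²) = √25 = 5
|P_3P_4| = √((3)² + (0)²) = √9 = 3
|P_4P_5| = √((-5)² + (-12)²) = √169 = 13
|P_5P_6| = √((-3)² + (-4)²) = √25 = 5
|P_6P_1| = √((0)² + (20)²) = √400 = 20
Perimeter = 8 + 5 + 3 + 13 + 5 + 20 = 54.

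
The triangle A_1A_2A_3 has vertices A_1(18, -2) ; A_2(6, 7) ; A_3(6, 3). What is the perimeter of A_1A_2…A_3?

32

|A_1A_2| = √((-12)² + (9)²) = √225 = 15
|A_2A_3| = √((0)² + (-4)²) = √16 = 4
|A_3A_1| = √((12)² + (-5)²) = √169 = 13
Perimeter = 15 + 4 + 13 = 32.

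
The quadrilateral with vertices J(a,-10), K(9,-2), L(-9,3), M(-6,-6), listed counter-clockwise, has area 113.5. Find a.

Write out the shoelace sum; only the two edges meeting at J involve a:
2·Area = [((-6)·(-10) − a·(-6)) + (a·(-2) − 9·(-10))] + 81
       = 4·a + 231 = 227
⇒ a = -1.

-1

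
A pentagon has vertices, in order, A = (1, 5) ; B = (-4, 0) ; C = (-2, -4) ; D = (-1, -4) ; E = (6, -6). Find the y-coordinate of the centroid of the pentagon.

Apply Gauss's area formula. First the cross-terms c_i = x_i·y_{i+1} − x_{i+1}·y_i:
  20, 16, 4, 30, 36  ⇒  2A = 106, A = 53.
Then Σ (y_i + y_{i+1})·c_i = -332, so ȳ = -332 / (6·53) = -166/159.

-166/159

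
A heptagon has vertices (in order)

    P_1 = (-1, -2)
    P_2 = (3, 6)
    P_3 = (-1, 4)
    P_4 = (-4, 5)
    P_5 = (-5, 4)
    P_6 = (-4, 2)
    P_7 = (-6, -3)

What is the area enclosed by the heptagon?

Apply Gauss's area formula: 2A = Σ (x_i·y_{i+1} − x_{i+1}·y_i), indices taken mod 7.
Cross-terms: 0, 18, 11, 9, 6, 24, 9  ⇒  Σ = 77
Area = |Σ|/2 = 38.5.

38.5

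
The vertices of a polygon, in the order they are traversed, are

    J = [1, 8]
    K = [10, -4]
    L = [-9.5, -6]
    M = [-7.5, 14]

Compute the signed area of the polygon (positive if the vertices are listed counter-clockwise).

Apply Gauss's area formula: 2A = Σ (x_i·y_{i+1} − x_{i+1}·y_i), indices taken mod 4.
J→K: (1)(-4) − (10)(8) = -84
K→L: (10)(-6) − (-9.5)(-4) = -98
L→M: (-9.5)(14) − (-7.5)(-6) = -178
M→J: (-7.5)(8) − (1)(14) = -74
Σ = -434
Signed area = Σ/2 = -217 (negative ⇒ clockwise traversal).

-217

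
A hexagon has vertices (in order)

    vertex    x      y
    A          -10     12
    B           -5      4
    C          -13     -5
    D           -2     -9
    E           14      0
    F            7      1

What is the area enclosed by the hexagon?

219

Apply the shoelace (surveyor's) formula: 2A = Σ (x_i·y_{i+1} − x_{i+1}·y_i), indices taken mod 6.
Σ = (20) + (77) + (107) + (126) + (14) + (94) = 438
Area = |Σ|/2 = 219.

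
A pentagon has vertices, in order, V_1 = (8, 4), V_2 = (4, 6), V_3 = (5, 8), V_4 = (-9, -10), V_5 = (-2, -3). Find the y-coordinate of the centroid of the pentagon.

Apply the surveyor's formula. First the cross-terms c_i = x_i·y_{i+1} − x_{i+1}·y_i:
  32, 2, 22, 7, 16  ⇒  2A = 79, A = 39.5.
Then Σ (y_i + y_{i+1})·c_i = 229, so ȳ = 229 / (6·39.5) = 229/237.

229/237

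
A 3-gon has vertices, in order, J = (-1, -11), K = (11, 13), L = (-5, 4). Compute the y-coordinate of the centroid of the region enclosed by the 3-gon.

Apply Gauss's area formula. First the cross-terms c_i = x_i·y_{i+1} − x_{i+1}·y_i:
  108, 109, 59  ⇒  2A = 276, A = 138.
Then Σ (y_i + y_{i+1})·c_i = 1656, so ȳ = 1656 / (6·138) = 2.

2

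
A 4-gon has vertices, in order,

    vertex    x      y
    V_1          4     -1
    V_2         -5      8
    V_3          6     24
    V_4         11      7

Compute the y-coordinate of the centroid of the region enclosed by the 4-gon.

Apply the shoelace (surveyor's) formula. First the cross-terms c_i = x_i·y_{i+1} − x_{i+1}·y_i:
  27, -168, -222, -39  ⇒  2A = -402, A = -201.
Then Σ (y_i + y_{i+1})·c_i = -12303, so ȳ = -12303 / (6·(-201)) = 1367/134.

1367/134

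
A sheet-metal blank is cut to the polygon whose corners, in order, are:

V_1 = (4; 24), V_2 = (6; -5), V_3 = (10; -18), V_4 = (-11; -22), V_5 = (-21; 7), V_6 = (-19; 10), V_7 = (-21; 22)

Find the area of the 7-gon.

1028

Cross-terms: -164, -58, -418, -539, -77, -208, -592  ⇒  Σ = -2056
Area = |Σ|/2 = 1028.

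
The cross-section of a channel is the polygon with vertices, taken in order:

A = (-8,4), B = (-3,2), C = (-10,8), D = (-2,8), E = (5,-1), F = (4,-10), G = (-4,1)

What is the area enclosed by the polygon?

Σ = (-4) + (-4) + (-64) + (-38) + (-46) + (-36) + (-8) = -200
Area = |Σ|/2 = 100.

100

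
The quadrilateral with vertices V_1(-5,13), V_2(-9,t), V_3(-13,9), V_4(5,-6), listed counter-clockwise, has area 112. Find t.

15

Write out the shoelace sum; only the two edges meeting at V_2 involve t:
2·Area = [((-5)·t − (-9)·13) + ((-9)·9 − (-13)·t)] + 68
       = 8·t + 104 = 224
⇒ t = 15.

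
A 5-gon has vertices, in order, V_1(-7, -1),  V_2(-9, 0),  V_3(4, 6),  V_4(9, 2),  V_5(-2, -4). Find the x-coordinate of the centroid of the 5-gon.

58/167

Apply the shoelace formula. First the cross-terms c_i = x_i·y_{i+1} − x_{i+1}·y_i:
  -9, -54, -46, -32, -26  ⇒  2A = -167, A = -83.5.
Then Σ (x_i + x_{i+1})·c_i = -174, so x̄ = -174 / (6·(-83.5)) = 58/167.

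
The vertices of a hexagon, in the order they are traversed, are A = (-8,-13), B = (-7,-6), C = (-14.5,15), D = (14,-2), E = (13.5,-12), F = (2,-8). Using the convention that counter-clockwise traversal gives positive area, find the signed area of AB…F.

-365.5

Cross-terms: -43, -192, -181, -141, -84, -90  ⇒  Σ = -731
Signed area = Σ/2 = -365.5 (negative ⇒ clockwise traversal).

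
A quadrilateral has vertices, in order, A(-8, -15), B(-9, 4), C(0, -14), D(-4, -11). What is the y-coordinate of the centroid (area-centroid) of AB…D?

-541/75

Apply Gauss's area formula. First the cross-terms c_i = x_i·y_{i+1} − x_{i+1}·y_i:
  -167, 126, -56, -28  ⇒  2A = -125, A = -62.5.
Then Σ (y_i + y_{i+1})·c_i = 2705, so ȳ = 2705 / (6·(-62.5)) = -541/75.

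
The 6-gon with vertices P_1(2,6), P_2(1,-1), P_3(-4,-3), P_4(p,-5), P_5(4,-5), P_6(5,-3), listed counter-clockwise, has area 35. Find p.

Write out the shoelace sum; only the two edges meeting at P_4 involve p:
2·Area = [((-4)·(-5) − p·(-3)) + (p·(-5) − 4·(-5))] + 34
       = -2·p + 74 = 70
⇒ p = 2.

2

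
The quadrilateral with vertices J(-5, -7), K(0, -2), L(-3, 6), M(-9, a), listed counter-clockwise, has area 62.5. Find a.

2

The doubled signed area Σ (x_i y_{i+1} − x_{i+1} y_i) is linear in a.
With a=0 it equals 121; the coefficient of a is 2 (from the two edges through M).
So 2·a + 121 = 2·62.5 = 125 ⇒ a = 2.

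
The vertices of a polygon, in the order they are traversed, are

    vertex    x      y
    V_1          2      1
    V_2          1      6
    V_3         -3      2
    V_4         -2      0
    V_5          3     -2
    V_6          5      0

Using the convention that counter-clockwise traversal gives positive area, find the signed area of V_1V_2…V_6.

Apply the surveyor's formula: 2A = Σ (x_i·y_{i+1} − x_{i+1}·y_i), indices taken mod 6.
Σ = (11) + (20) + (4) + (4) + (10) + (5) = 54
Signed area = Σ/2 = 27 (positive ⇒ counter-clockwise traversal).

27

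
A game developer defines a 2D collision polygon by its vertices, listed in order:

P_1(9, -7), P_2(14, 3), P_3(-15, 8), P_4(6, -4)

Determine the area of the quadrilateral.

144

Apply the surveyor's formula: 2A = Σ (x_i·y_{i+1} − x_{i+1}·y_i), indices taken mod 4.
Cross-terms: 125, 157, 12, -6  ⇒  Σ = 288
Area = |Σ|/2 = 144.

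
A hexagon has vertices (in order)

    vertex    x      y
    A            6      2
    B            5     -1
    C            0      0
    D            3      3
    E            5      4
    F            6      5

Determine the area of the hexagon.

Σ = (-16) + (0) + (0) + (-3) + (1) + (-18) = -36
Area = |Σ|/2 = 18.

18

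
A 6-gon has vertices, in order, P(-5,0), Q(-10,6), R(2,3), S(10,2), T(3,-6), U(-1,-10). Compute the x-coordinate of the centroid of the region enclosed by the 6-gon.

Apply the surveyor's formula. First the cross-terms c_i = x_i·y_{i+1} − x_{i+1}·y_i:
  -30, -42, -26, -66, -36, -50  ⇒  2A = -250, A = -125.
Then Σ (x_i + x_{i+1})·c_i = -156, so x̄ = -156 / (6·(-125)) = 0.208.

0.208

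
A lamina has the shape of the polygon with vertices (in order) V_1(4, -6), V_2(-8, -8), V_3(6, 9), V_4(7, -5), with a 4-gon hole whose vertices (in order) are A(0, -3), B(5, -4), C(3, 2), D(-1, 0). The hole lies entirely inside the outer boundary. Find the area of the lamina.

Outer boundary:
Apply the shoelace (surveyor's) formula: 2A = Σ (x_i·y_{i+1} − x_{i+1}·y_i), indices taken mod 4.
Cross-terms: -80, -24, -93, -22  ⇒  Σ = -219
Area = |Σ|/2 = 109.5.
Hole:
Apply the surveyor's formula: 2A = Σ (x_i·y_{i+1} − x_{i+1}·y_i), indices taken mod 4.
Σ = (15) + (22) + (2) + (3) = 42
Area = |Σ|/2 = 21.
Net area = 109.5 − 21 = 88.5.

88.5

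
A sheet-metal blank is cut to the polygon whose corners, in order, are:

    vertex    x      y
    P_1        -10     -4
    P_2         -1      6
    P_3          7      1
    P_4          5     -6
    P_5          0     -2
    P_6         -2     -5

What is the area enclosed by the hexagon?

Apply the surveyor's formula: 2A = Σ (x_i·y_{i+1} − x_{i+1}·y_i), indices taken mod 6.
Σ = (-64) + (-43) + (-47) + (-10) + (-4) + (-42) = -210
Area = |Σ|/2 = 105.

105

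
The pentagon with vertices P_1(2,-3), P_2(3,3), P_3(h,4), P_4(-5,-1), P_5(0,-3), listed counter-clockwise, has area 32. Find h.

The doubled signed area Σ (x_i y_{i+1} − x_{i+1} y_i) is linear in h.
With h=0 it equals 68; the coefficient of h is -4 (from the two edges through P_3).
So -4·h + 68 = 2·32 = 64 ⇒ h = 1.

1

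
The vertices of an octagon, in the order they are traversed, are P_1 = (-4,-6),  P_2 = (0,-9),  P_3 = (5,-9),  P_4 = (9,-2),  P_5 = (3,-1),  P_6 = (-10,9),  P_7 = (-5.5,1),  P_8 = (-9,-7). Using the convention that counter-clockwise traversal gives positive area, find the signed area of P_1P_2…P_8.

Σ = (36) + (45) + (71) + (-3) + (17) + (39.5) + (47.5) + (26) = 279
Signed area = Σ/2 = 139.5 (positive ⇒ counter-clockwise traversal).

139.5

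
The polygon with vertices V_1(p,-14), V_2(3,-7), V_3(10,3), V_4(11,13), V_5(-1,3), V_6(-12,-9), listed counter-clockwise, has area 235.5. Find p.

Write out the shoelace sum; only the two edges meeting at V_1 involve p:
2·Area = [((-12)·(-14) − p·(-9)) + (p·(-7) − 3·(-14))] + 267
       = 2·p + 477 = 471
⇒ p = -3.

-3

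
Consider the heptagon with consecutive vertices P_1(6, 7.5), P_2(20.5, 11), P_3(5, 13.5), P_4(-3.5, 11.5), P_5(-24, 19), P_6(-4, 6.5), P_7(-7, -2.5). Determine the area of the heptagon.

Apply the shoelace formula: 2A = Σ (x_i·y_{i+1} − x_{i+1}·y_i), indices taken mod 7.
Σ = (-87.75) + (221.75) + (104.75) + (209.5) + (-80) + (55.5) + (-37.5) = 386.25
Area = |Σ|/2 = 193.125.

193.125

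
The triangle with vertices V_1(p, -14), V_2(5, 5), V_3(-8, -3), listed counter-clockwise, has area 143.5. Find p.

10

The doubled signed area Σ (x_i y_{i+1} − x_{i+1} y_i) is linear in p.
With p=0 it equals 207; the coefficient of p is 8 (from the two edges through V_1).
So 8·p + 207 = 2·143.5 = 287 ⇒ p = 10.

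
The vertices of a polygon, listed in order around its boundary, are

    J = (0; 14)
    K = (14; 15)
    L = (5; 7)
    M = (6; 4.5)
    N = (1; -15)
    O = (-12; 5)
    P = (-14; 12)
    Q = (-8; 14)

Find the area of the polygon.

374

J→K: (0)(15) − (14)(14) = -196
K→L: (14)(7) − (5)(15) = 23
L→M: (5)(4.5) − (6)(7) = -19.5
M→N: (6)(-15) − (1)(4.5) = -94.5
N→O: (1)(5) − (-12)(-15) = -175
O→P: (-12)(12) − (-14)(5) = -74
P→Q: (-14)(14) − (-8)(12) = -100
Q→J: (-8)(14) − (0)(14) = -112
Σ = -748
Area = |Σ|/2 = 374.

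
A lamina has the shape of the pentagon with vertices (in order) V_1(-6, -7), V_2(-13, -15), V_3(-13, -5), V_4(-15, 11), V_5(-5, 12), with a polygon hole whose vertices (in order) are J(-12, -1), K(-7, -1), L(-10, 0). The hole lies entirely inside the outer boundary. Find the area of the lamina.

Outer boundary:
Cross-terms: -1, -130, -218, -125, 107  ⇒  Σ = -367
Area = |Σ|/2 = 183.5.
Hole:
Apply the surveyor's formula: 2A = Σ (x_i·y_{i+1} − x_{i+1}·y_i), indices taken mod 3.
J→K: (-12)(-1) − (-7)(-1) = 5
K→L: (-7)(0) − (-10)(-1) = -10
L→J: (-10)(-1) − (-12)(0) = 10
Σ = 5
Area = |Σ|/2 = 2.5.
Net area = 183.5 − 2.5 = 181.

181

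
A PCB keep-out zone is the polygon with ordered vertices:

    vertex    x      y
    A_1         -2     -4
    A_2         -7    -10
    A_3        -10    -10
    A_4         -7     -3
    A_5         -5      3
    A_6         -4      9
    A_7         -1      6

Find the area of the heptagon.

73

Apply the shoelace formula: 2A = Σ (x_i·y_{i+1} − x_{i+1}·y_i), indices taken mod 7.
Σ = (-8) + (-30) + (-40) + (-36) + (-33) + (-15) + (16) = -146
Area = |Σ|/2 = 73.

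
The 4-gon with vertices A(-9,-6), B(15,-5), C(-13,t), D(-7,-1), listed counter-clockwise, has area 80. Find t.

2

The doubled signed area Σ (x_i y_{i+1} − x_{i+1} y_i) is linear in t.
With t=0 it equals 116; the coefficient of t is 22 (from the two edges through C).
So 22·t + 116 = 2·80 = 160 ⇒ t = 2.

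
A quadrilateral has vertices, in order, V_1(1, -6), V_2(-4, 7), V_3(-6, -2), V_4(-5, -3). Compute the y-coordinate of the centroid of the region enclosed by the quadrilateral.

Apply Gauss's area formula. First the cross-terms c_i = x_i·y_{i+1} − x_{i+1}·y_i:
  -17, 50, 8, 33  ⇒  2A = 74, A = 37.
Then Σ (y_i + y_{i+1})·c_i = -104, so ȳ = -104 / (6·37) = -52/111.

-52/111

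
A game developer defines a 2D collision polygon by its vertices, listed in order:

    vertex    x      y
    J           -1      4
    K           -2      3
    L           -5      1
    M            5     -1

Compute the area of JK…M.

Apply the shoelace formula: 2A = Σ (x_i·y_{i+1} − x_{i+1}·y_i), indices taken mod 4.
Σ = (5) + (13) + (0) + (19) = 37
Area = |Σ|/2 = 18.5.

18.5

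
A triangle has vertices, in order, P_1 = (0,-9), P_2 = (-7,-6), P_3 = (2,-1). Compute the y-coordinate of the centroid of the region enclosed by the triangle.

Apply the surveyor's formula. First the cross-terms c_i = x_i·y_{i+1} − x_{i+1}·y_i:
  -63, 19, -18  ⇒  2A = -62, A = -31.
Then Σ (y_i + y_{i+1})·c_i = 992, so ȳ = 992 / (6·(-31)) = -16/3.

-16/3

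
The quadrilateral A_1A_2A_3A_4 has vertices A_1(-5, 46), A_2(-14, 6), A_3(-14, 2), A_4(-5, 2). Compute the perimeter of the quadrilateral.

|A_1A_2| = √((-9)² + (-40)²) = √1681 = 41
|A_2A_3| = √((0)² + (-4)²) = √16 = 4
|A_3A_4| = √((9)² + (0)²) = √81 = 9
|A_4A_1| = √((0)² + (44)²) = √1936 = 44
Perimeter = 41 + 4 + 9 + 44 = 98.

98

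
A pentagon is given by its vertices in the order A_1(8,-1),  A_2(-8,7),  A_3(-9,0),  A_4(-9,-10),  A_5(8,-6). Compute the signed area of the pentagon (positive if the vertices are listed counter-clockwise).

187.5

Cross-terms: 48, 63, 90, 134, 40  ⇒  Σ = 375
Signed area = Σ/2 = 187.5 (positive ⇒ counter-clockwise traversal).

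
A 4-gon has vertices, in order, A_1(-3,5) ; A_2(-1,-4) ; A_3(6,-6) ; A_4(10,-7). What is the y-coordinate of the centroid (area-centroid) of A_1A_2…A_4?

-575/282

Apply the shoelace formula. First the cross-terms c_i = x_i·y_{i+1} − x_{i+1}·y_i:
  17, 30, 18, 29  ⇒  2A = 94, A = 47.
Then Σ (y_i + y_{i+1})·c_i = -575, so ȳ = -575 / (6·47) = -575/282.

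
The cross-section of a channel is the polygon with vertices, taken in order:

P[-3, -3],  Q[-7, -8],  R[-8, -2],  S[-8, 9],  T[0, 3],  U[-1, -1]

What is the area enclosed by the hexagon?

78

Apply the surveyor's formula: 2A = Σ (x_i·y_{i+1} − x_{i+1}·y_i), indices taken mod 6.
P→Q: (-3)(-8) − (-7)(-3) = 3
Q→R: (-7)(-2) − (-8)(-8) = -50
R→S: (-8)(9) − (-8)(-2) = -88
S→T: (-8)(3) − (0)(9) = -24
T→U: (0)(-1) − (-1)(3) = 3
U→P: (-1)(-3) − (-3)(-1) = 0
Σ = -156
Area = |Σ|/2 = 78.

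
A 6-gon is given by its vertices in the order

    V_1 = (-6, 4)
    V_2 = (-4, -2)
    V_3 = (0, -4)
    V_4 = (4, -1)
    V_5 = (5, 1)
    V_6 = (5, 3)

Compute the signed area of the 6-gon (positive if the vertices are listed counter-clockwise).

Apply the shoelace (surveyor's) formula: 2A = Σ (x_i·y_{i+1} − x_{i+1}·y_i), indices taken mod 6.
Cross-terms: 28, 16, 16, 9, 10, 38  ⇒  Σ = 117
Signed area = Σ/2 = 58.5 (positive ⇒ counter-clockwise traversal).

58.5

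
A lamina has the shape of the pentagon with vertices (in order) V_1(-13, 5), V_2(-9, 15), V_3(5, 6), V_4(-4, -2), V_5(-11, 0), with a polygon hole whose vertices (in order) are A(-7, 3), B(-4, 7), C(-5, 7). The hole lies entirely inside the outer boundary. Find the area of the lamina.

Outer boundary:
Apply the shoelace formula: 2A = Σ (x_i·y_{i+1} − x_{i+1}·y_i), indices taken mod 5.
V_1→V_2: (-13)(15) − (-9)(5) = -150
V_2→V_3: (-9)(6) − (5)(15) = -129
V_3→V_4: (5)(-2) − (-4)(6) = 14
V_4→V_5: (-4)(0) − (-11)(-2) = -22
V_5→V_1: (-11)(5) − (-13)(0) = -55
Σ = -342
Area = |Σ|/2 = 171.
Hole:
Apply the shoelace formula: 2A = Σ (x_i·y_{i+1} − x_{i+1}·y_i), indices taken mod 3.
Σ = (-37) + (7) + (34) = 4
Area = |Σ|/2 = 2.
Net area = 171 − 2 = 169.

169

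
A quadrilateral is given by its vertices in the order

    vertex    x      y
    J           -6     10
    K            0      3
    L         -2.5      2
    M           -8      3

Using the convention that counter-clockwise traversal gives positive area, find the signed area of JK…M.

-32

Apply the shoelace (surveyor's) formula: 2A = Σ (x_i·y_{i+1} − x_{i+1}·y_i), indices taken mod 4.
Σ = (-18) + (7.5) + (8.5) + (-62) = -64
Signed area = Σ/2 = -32 (negative ⇒ clockwise traversal).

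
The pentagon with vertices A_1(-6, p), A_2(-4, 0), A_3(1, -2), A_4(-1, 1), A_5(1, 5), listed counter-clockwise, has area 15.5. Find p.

0

Write out the shoelace sum; only the two edges meeting at A_1 involve p:
2·Area = [(1·p − (-6)·5) + ((-6)·0 − (-4)·p)] + 1
       = 5·p + 31 = 31
⇒ p = 0.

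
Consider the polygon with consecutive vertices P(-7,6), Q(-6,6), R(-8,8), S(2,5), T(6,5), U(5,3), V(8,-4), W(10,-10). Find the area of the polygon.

91.5

Apply the shoelace (surveyor's) formula: 2A = Σ (x_i·y_{i+1} − x_{i+1}·y_i), indices taken mod 8.
Σ = (-6) + (0) + (-56) + (-20) + (-7) + (-44) + (-40) + (-10) = -183
Area = |Σ|/2 = 91.5.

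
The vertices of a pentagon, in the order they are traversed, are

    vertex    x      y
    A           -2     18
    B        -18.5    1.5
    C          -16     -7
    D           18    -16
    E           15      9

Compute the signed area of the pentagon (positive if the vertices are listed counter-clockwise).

777.75

Apply the shoelace (surveyor's) formula: 2A = Σ (x_i·y_{i+1} − x_{i+1}·y_i), indices taken mod 5.
A→B: (-2)(1.5) − (-18.5)(18) = 330
B→C: (-18.5)(-7) − (-16)(1.5) = 153.5
C→D: (-16)(-16) − (18)(-7) = 382
D→E: (18)(9) − (15)(-16) = 402
E→A: (15)(18) − (-2)(9) = 288
Σ = 1555.5
Signed area = Σ/2 = 777.75 (positive ⇒ counter-clockwise traversal).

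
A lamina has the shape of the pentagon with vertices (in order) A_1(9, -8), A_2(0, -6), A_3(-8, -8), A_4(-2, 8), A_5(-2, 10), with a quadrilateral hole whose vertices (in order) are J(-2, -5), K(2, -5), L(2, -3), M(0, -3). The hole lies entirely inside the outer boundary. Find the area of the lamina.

Outer boundary:
Apply the surveyor's formula: 2A = Σ (x_i·y_{i+1} − x_{i+1}·y_i), indices taken mod 5.
A_1→A_2: (9)(-6) − (0)(-8) = -54
A_2→A_3: (0)(-8) − (-8)(-6) = -48
A_3→A_4: (-8)(8) − (-2)(-8) = -80
A_4→A_5: (-2)(10) − (-2)(8) = -4
A_5→A_1: (-2)(-8) − (9)(10) = -74
Σ = -260
Area = |Σ|/2 = 130.
Hole:
Apply the surveyor's formula: 2A = Σ (x_i·y_{i+1} − x_{i+1}·y_i), indices taken mod 4.
J→K: (-2)(-5) − (2)(-5) = 20
K→L: (2)(-3) − (2)(-5) = 4
L→M: (2)(-3) − (0)(-3) = -6
M→J: (0)(-5) − (-2)(-3) = -6
Σ = 12
Area = |Σ|/2 = 6.
Net area = 130 − 6 = 124.

124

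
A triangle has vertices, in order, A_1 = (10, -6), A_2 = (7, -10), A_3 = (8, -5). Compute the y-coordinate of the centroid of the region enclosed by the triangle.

Apply Gauss's area formula. First the cross-terms c_i = x_i·y_{i+1} − x_{i+1}·y_i:
  -58, 45, 2  ⇒  2A = -11, A = -5.5.
Then Σ (y_i + y_{i+1})·c_i = 231, so ȳ = 231 / (6·(-5.5)) = -7.

-7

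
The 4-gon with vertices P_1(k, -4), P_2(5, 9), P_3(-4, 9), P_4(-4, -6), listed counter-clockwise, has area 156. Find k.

The doubled signed area Σ (x_i y_{i+1} − x_{i+1} y_i) is linear in k.
With k=0 it equals 177; the coefficient of k is 15 (from the two edges through P_1).
So 15·k + 177 = 2·156 = 312 ⇒ k = 9.

9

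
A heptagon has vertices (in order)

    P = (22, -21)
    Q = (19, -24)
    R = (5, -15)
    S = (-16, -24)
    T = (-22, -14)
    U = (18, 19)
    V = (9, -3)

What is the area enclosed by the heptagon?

736

Apply Gauss's area formula: 2A = Σ (x_i·y_{i+1} − x_{i+1}·y_i), indices taken mod 7.
Σ = (-129) + (-165) + (-360) + (-304) + (-166) + (-225) + (-123) = -1472
Area = |Σ|/2 = 736.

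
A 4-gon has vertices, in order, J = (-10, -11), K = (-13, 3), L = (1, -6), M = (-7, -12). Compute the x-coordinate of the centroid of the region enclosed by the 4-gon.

-106/15

Apply Gauss's area formula. First the cross-terms c_i = x_i·y_{i+1} − x_{i+1}·y_i:
  -173, 75, -54, -43  ⇒  2A = -195, A = -97.5.
Then Σ (x_i + x_{i+1})·c_i = 4134, so x̄ = 4134 / (6·(-97.5)) = -106/15.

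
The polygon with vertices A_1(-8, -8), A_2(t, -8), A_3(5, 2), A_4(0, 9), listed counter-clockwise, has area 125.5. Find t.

Write out the shoelace sum; only the two edges meeting at A_2 involve t:
2·Area = [((-8)·(-8) − t·(-8)) + (t·2 − 5·(-8))] + 117
       = 10·t + 221 = 251
⇒ t = 3.

3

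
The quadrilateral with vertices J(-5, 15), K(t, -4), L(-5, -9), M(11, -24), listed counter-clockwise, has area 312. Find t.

Write out the shoelace sum; only the two edges meeting at K involve t:
2·Area = [((-5)·(-4) − t·15) + (t·(-9) − (-5)·(-4))] + 264
       = -24·t + 264 = 624
⇒ t = -15.

-15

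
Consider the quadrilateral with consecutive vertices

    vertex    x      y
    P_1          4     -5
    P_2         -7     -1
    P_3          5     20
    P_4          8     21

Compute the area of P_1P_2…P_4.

Apply the surveyor's formula: 2A = Σ (x_i·y_{i+1} − x_{i+1}·y_i), indices taken mod 4.
Cross-terms: -39, -135, -55, -124  ⇒  Σ = -353
Area = |Σ|/2 = 176.5.

176.5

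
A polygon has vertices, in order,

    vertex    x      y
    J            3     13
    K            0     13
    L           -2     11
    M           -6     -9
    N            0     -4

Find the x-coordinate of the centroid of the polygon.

Apply Gauss's area formula. First the cross-terms c_i = x_i·y_{i+1} − x_{i+1}·y_i:
  39, 26, 84, 24, 12  ⇒  2A = 185, A = 92.5.
Then Σ (x_i + x_{i+1})·c_i = -715, so x̄ = -715 / (6·92.5) = -143/111.

-143/111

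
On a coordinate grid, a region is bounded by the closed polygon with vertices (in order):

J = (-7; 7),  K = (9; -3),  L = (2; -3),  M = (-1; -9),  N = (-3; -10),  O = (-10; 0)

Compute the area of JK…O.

135.5

Apply Gauss's area formula: 2A = Σ (x_i·y_{i+1} − x_{i+1}·y_i), indices taken mod 6.
Σ = (-42) + (-21) + (-21) + (-17) + (-100) + (-70) = -271
Area = |Σ|/2 = 135.5.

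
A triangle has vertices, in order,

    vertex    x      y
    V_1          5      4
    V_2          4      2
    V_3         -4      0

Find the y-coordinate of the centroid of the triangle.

Apply the shoelace formula. First the cross-terms c_i = x_i·y_{i+1} − x_{i+1}·y_i:
  -6, 8, -16  ⇒  2A = -14, A = -7.
Then Σ (y_i + y_{i+1})·c_i = -84, so ȳ = -84 / (6·(-7)) = 2.

2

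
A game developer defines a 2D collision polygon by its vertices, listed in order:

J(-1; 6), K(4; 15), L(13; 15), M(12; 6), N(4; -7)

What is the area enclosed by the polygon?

183.5

Apply Gauss's area formula: 2A = Σ (x_i·y_{i+1} − x_{i+1}·y_i), indices taken mod 5.
Σ = (-39) + (-135) + (-102) + (-108) + (17) = -367
Area = |Σ|/2 = 183.5.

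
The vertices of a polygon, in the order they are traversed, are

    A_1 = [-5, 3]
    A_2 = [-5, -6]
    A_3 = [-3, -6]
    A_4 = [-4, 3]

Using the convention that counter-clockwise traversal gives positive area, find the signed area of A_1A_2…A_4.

Apply the shoelace formula: 2A = Σ (x_i·y_{i+1} − x_{i+1}·y_i), indices taken mod 4.
Cross-terms: 45, 12, -33, 3  ⇒  Σ = 27
Signed area = Σ/2 = 13.5 (positive ⇒ counter-clockwise traversal).

13.5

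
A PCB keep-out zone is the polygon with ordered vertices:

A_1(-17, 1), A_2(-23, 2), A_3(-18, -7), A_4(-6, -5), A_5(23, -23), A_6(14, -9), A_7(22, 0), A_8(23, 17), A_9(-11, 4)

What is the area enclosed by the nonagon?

Apply the shoelace (surveyor's) formula: 2A = Σ (x_i·y_{i+1} − x_{i+1}·y_i), indices taken mod 9.
Σ = (-11) + (197) + (48) + (253) + (115) + (198) + (374) + (279) + (57) = 1510
Area = |Σ|/2 = 755.

755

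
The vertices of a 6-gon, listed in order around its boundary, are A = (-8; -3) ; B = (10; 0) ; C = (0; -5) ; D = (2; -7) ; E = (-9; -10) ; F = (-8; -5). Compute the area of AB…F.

72

Σ = (30) + (-50) + (10) + (-83) + (-35) + (-16) = -144
Area = |Σ|/2 = 72.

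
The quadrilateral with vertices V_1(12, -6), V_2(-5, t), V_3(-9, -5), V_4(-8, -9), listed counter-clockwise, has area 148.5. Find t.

Write out the shoelace sum; only the two edges meeting at V_2 involve t:
2·Area = [(12·t − (-5)·(-6)) + ((-5)·(-5) − (-9)·t)] + 197
       = 21·t + 192 = 297
⇒ t = 5.

5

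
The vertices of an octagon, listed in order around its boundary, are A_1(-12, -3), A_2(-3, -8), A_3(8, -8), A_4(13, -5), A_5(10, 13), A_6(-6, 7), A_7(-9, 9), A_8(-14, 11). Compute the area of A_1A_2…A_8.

408

Σ = (87) + (88) + (64) + (219) + (148) + (9) + (27) + (174) = 816
Area = |Σ|/2 = 408.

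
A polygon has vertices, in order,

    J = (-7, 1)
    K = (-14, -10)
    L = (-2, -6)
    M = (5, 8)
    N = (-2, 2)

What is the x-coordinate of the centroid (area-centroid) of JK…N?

Apply Gauss's area formula. First the cross-terms c_i = x_i·y_{i+1} − x_{i+1}·y_i:
  84, 64, 14, 26, 12  ⇒  2A = 200, A = 100.
Then Σ (x_i + x_{i+1})·c_i = -2776, so x̄ = -2776 / (6·100) = -347/75.

-347/75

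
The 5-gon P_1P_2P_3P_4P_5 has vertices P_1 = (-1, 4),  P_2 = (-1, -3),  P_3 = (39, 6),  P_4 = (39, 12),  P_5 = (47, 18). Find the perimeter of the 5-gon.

|P_1P_2| = √((0)² + (-7)²) = √49 = 7
|P_2P_3| = √((40)² + (9)²) = √1681 = 41
|P_3P_4| = √((0)² + (6)²) = √36 = 6
|P_4P_5| = √((8)² + (6)²) = √100 = 10
|P_5P_1| = √((-48)² + (-14)²) = √2500 = 50
Perimeter = 7 + 41 + 6 + 10 + 50 = 114.

114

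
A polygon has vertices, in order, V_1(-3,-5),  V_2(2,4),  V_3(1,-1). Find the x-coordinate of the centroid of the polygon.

Apply the shoelace (surveyor's) formula. First the cross-terms c_i = x_i·y_{i+1} − x_{i+1}·y_i:
  -2, -6, -8  ⇒  2A = -16, A = -8.
Then Σ (x_i + x_{i+1})·c_i = 0, so x̄ = 0 / (6·(-8)) = 0.

0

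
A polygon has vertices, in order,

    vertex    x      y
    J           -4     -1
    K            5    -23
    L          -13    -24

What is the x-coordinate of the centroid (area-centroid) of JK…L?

Apply the surveyor's formula. First the cross-terms c_i = x_i·y_{i+1} − x_{i+1}·y_i:
  97, -419, -83  ⇒  2A = -405, A = -202.5.
Then Σ (x_i + x_{i+1})·c_i = 4860, so x̄ = 4860 / (6·(-202.5)) = -4.

-4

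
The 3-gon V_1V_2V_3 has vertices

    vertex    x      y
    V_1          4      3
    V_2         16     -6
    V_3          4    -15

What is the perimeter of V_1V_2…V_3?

48

|V_1V_2| = √((12)² + (-9)²) = √225 = 15
|V_2V_3| = √((-12)² + (-9)²) = √225 = 15
|V_3V_1| = √((0)² + (18)²) = √324 = 18
Perimeter = 15 + 15 + 18 = 48.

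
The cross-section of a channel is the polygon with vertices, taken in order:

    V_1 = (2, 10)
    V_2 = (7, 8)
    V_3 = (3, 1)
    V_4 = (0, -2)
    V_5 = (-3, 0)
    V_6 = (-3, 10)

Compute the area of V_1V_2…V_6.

81.5

V_1→V_2: (2)(8) − (7)(10) = -54
V_2→V_3: (7)(1) − (3)(8) = -17
V_3→V_4: (3)(-2) − (0)(1) = -6
V_4→V_5: (0)(0) − (-3)(-2) = -6
V_5→V_6: (-3)(10) − (-3)(0) = -30
V_6→V_1: (-3)(10) − (2)(10) = -50
Σ = -163
Area = |Σ|/2 = 81.5.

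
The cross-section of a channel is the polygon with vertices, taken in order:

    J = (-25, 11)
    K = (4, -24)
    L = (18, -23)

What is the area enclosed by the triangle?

Apply the shoelace formula: 2A = Σ (x_i·y_{i+1} − x_{i+1}·y_i), indices taken mod 3.
Σ = (556) + (340) + (-377) = 519
Area = |Σ|/2 = 259.5.

259.5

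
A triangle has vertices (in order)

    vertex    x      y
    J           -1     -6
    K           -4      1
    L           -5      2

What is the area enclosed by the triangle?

2

Apply the shoelace formula: 2A = Σ (x_i·y_{i+1} − x_{i+1}·y_i), indices taken mod 3.
Cross-terms: -25, -3, 32  ⇒  Σ = 4
Area = |Σ|/2 = 2.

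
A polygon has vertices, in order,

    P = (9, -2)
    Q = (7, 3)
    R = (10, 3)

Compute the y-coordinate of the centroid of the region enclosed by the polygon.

Apply the surveyor's formula. First the cross-terms c_i = x_i·y_{i+1} − x_{i+1}·y_i:
  41, -9, -47  ⇒  2A = -15, A = -7.5.
Then Σ (y_i + y_{i+1})·c_i = -60, so ȳ = -60 / (6·(-7.5)) = 4/3.

4/3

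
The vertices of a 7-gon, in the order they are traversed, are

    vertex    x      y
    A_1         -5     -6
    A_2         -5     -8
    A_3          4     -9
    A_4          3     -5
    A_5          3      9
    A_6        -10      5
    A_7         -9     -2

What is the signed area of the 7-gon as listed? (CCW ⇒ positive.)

175

A_1→A_2: (-5)(-8) − (-5)(-6) = 10
A_2→A_3: (-5)(-9) − (4)(-8) = 77
A_3→A_4: (4)(-5) − (3)(-9) = 7
A_4→A_5: (3)(9) − (3)(-5) = 42
A_5→A_6: (3)(5) − (-10)(9) = 105
A_6→A_7: (-10)(-2) − (-9)(5) = 65
A_7→A_1: (-9)(-6) − (-5)(-2) = 44
Σ = 350
Signed area = Σ/2 = 175 (positive ⇒ counter-clockwise traversal).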